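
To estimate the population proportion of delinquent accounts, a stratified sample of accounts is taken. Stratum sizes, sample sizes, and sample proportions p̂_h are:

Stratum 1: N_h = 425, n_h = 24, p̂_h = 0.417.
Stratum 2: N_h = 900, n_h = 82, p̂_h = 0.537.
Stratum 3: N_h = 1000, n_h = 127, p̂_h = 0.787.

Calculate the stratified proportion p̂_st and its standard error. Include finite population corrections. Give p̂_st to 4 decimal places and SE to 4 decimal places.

p̂_st ≈ 0.6226, SE ≈ 0.0311

N = 2325; stratum weights W_h = N_h/N.
p̂_st = Σ W_h p̂_h = (425·0.417 + 900·0.537 + 1000·0.787)/2325 = 0.62259
V̂(p̂_st) = Σ W_h² (1 − n_h/N_h) p̂_h(1−p̂_h)/(n_h−1):
  stratum 1: (425/2325)²·(1 − 24/425)·0.417·0.583/23 = 0.000333245
  stratum 2: (900/2325)²·(1 − 82/900)·0.537·0.463/81 = 0.000418042
  stratum 3: (1000/2325)²·(1 − 127/1000)·0.787·0.213/126 = 0.000214858
V̂(p̂_st) = 0.000966146; SE = √V̂ = 0.0310829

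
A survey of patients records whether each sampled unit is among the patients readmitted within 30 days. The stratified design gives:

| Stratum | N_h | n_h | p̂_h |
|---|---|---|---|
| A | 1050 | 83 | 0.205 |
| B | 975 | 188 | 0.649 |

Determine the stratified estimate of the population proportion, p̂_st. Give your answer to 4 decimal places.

N = 2025; stratum weights W_h = N_h/N.
p̂_st = Σ W_h p̂_h = (1050·0.205 + 975·0.649)/2025 = 0.41878

p̂_st ≈ 0.4188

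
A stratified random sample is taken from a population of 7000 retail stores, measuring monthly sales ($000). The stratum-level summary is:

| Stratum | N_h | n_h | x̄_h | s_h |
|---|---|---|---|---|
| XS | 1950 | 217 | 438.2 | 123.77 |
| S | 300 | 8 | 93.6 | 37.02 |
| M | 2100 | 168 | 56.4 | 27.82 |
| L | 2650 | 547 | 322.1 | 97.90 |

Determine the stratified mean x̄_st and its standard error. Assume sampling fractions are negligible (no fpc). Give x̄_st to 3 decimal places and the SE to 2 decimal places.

x̄_st ≈ 264.939, SE ≈ 2.95

x̄_st = Σ W_h x̄_h = (1950·438.2 + 300·93.6 + 2100·56.4 + 2650·322.1)/7000 = 264.93929
V̂(x̄_st) = Σ W_h² s_h²/n_h, with W_h = N_h/N and N = 7000:
  stratum XS: (1950/7000)²·123.77²/217 = 5.47828
  stratum S: (300/7000)²·37.02²/8 = 0.314651
  stratum M: (2100/7000)²·27.82²/168 = 0.414617
  stratum L: (2650/7000)²·97.90²/547 = 2.51116
V̂(x̄_st) = 8.7187
SE(x̄_st) = √8.7187 = 2.95275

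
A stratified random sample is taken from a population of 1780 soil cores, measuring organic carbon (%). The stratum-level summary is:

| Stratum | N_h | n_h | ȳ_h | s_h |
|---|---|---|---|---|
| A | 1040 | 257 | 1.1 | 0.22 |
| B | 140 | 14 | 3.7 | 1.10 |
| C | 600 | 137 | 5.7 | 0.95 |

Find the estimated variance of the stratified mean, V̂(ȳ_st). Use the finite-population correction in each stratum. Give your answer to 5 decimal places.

V̂(ȳ_st) = Σ W_h² (1 − n_h/N_h) s_h²/n_h, with W_h = N_h/N and N = 1780:
  stratum A: (1040/1780)²·(1 − 257/1040)·0.22²/257 = 4.84024e-05
  stratum B: (140/1780)²·(1 − 14/140)·1.10²/14 = 0.000481189
  stratum C: (600/1780)²·(1 − 137/600)·0.95²/137 = 0.000577589
V̂(ȳ_st) = 0.00110718

V̂(ȳ_st) ≈ 0.00111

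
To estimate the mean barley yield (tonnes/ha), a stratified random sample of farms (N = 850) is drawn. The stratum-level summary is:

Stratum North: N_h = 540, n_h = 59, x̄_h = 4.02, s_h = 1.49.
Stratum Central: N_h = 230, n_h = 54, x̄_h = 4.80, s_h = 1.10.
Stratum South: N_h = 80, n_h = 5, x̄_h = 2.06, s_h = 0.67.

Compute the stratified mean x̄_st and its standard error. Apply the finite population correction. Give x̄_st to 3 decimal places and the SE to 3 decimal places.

x̄_st ≈ 4.047, SE ≈ 0.125

x̄_st = Σ W_h x̄_h = (540·4.02 + 230·4.80 + 80·2.06)/850 = 4.04659
V̂(x̄_st) = Σ W_h² (1 − n_h/N_h) s_h²/n_h, with W_h = N_h/N and N = 850:
  stratum North: (540/850)²·(1 − 59/540)·1.49²/59 = 0.0135276
  stratum Central: (230/850)²·(1 − 54/230)·1.10²/54 = 0.00125544
  stratum South: (80/850)²·(1 − 5/80)·0.67²/5 = 0.000745578
V̂(x̄_st) = 0.0155286
SE(x̄_st) = √0.0155286 = 0.124614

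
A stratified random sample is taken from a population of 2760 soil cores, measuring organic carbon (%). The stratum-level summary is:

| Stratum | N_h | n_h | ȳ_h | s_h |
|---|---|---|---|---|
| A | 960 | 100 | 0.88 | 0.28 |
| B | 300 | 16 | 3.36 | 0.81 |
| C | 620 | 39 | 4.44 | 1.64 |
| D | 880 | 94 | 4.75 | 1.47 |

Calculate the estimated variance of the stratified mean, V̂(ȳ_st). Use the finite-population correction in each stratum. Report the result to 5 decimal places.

V̂(ȳ_st) ≈ 0.00589

V̂(ȳ_st) = Σ W_h² (1 − n_h/N_h) s_h²/n_h, with W_h = N_h/N and N = 2760:
  stratum A: (960/2760)²·(1 − 100/960)·0.28²/100 = 8.49704e-05
  stratum B: (300/2760)²·(1 − 16/300)·0.81²/16 = 0.00045864
  stratum C: (620/2760)²·(1 − 39/620)·1.64²/39 = 0.00326116
  stratum D: (880/2760)²·(1 − 94/880)·1.47²/94 = 0.00208734
V̂(ȳ_st) = 0.00589212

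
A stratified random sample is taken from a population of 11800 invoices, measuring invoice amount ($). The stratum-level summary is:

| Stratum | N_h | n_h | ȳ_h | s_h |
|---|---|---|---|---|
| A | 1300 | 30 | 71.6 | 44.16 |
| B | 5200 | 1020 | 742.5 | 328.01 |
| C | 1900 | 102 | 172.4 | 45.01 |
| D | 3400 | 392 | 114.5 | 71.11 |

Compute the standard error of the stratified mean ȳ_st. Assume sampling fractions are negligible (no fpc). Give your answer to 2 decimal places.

V̂(ȳ_st) = Σ W_h² s_h²/n_h, with W_h = N_h/N and N = 11800:
  stratum A: (1300/11800)²·44.16²/30 = 0.788968
  stratum B: (5200/11800)²·328.01²/1020 = 20.4841
  stratum C: (1900/11800)²·45.01²/102 = 0.514945
  stratum D: (3400/11800)²·71.11²/392 = 1.07095
V̂(ȳ_st) = 22.859
SE(ȳ_st) = √22.859 = 4.7811

SE(ȳ_st) ≈ 4.78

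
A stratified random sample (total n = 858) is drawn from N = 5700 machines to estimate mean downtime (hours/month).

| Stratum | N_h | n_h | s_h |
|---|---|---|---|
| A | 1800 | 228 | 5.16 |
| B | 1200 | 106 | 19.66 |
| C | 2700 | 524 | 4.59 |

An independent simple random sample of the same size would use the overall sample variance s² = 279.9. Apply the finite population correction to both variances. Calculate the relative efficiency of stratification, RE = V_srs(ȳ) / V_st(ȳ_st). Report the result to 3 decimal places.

RE ≈ 1.682

V̂(ȳ_st) = Σ W_h² (1 − n_h/N_h) s_h²/n_h, with W_h = N_h/N and N = 5700:
  stratum A: (1800/5700)²·(1 − 228/1800)·5.16²/228 = 0.0101704
  stratum B: (1200/5700)²·(1 − 106/1200)·19.66²/106 = 0.147336
  stratum C: (2700/5700)²·(1 − 524/2700)·4.59²/524 = 0.00727055
V_st = 0.164777
V_srs = (1 − 858/5700)·279.9/858 = 0.277119
Relative efficiency = V_srs / V_st = 0.277119/0.164777 = 1.6818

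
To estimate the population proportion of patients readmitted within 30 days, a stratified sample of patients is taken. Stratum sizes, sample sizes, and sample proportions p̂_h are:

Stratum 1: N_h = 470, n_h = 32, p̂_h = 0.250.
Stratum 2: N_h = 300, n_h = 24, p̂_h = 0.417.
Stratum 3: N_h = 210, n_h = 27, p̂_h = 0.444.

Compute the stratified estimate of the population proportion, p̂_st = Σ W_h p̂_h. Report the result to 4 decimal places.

N = 980; stratum weights W_h = N_h/N.
p̂_st = Σ W_h p̂_h = (470·0.250 + 300·0.417 + 210·0.444)/980 = 0.34269

p̂_st ≈ 0.3427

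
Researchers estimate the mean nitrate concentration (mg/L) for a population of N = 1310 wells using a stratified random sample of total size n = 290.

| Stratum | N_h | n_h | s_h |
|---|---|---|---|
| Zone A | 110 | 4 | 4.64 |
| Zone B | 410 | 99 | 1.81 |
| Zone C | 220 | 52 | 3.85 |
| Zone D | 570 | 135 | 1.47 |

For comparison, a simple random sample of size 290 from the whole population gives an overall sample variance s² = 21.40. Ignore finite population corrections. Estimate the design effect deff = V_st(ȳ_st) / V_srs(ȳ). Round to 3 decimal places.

deff ≈ 0.708

V̂(ȳ_st) = Σ W_h² s_h²/n_h, with W_h = N_h/N and N = 1310:
  stratum Zone A: (110/1310)²·4.64²/4 = 0.0379506
  stratum Zone B: (410/1310)²·1.81²/99 = 0.00324151
  stratum Zone C: (220/1310)²·3.85²/52 = 0.00803935
  stratum Zone D: (570/1310)²·1.47²/135 = 0.00303046
V_st = 0.0522619
V_srs = s²/n = 21.40/290 = 0.0737931
deff = V_st / V_srs = 0.0522619/0.0737931 = 0.7082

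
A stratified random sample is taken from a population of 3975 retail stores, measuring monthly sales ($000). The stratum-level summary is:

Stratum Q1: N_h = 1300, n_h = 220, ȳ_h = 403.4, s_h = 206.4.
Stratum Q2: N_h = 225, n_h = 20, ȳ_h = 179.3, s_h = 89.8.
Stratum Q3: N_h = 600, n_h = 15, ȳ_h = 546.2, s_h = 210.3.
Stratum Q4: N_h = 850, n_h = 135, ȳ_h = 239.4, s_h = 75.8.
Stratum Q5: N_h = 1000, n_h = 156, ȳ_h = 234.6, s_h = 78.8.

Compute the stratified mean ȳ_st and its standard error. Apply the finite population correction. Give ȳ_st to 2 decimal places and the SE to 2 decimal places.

ȳ_st = Σ W_h ȳ_h = (1300·403.4 + 225·179.3 + 600·546.2 + 850·239.4 + 1000·234.6)/3975 = 334.73522
V̂(ȳ_st) = Σ W_h² (1 − n_h/N_h) s_h²/n_h, with W_h = N_h/N and N = 3975:
  stratum Q1: (1300/3975)²·(1 − 220/1300)·206.4²/220 = 17.2064
  stratum Q2: (225/3975)²·(1 − 20/225)·89.8²/20 = 1.17702
  stratum Q3: (600/3975)²·(1 − 15/600)·210.3²/15 = 65.4968
  stratum Q4: (850/3975)²·(1 − 135/850)·75.8²/135 = 1.63703
  stratum Q5: (1000/3975)²·(1 − 156/1000)·78.8²/156 = 2.12616
V̂(ȳ_st) = 87.6434
SE(ȳ_st) = √87.6434 = 9.36181

ȳ_st ≈ 334.74, SE ≈ 9.36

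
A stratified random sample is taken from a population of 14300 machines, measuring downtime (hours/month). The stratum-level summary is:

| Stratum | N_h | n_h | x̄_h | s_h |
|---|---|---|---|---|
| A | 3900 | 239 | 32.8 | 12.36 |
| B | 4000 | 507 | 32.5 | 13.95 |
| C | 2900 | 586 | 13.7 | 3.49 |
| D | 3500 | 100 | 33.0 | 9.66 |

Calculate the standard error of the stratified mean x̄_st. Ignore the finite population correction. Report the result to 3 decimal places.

SE(x̄_st) ≈ 0.367

V̂(x̄_st) = Σ W_h² s_h²/n_h, with W_h = N_h/N and N = 14300:
  stratum A: (3900/14300)²·12.36²/239 = 0.0475441
  stratum B: (4000/14300)²·13.95²/507 = 0.0300323
  stratum C: (2900/14300)²·3.49²/586 = 0.000854825
  stratum D: (3500/14300)²·9.66²/100 = 0.0559008
V̂(x̄_st) = 0.134332
SE(x̄_st) = √0.134332 = 0.366513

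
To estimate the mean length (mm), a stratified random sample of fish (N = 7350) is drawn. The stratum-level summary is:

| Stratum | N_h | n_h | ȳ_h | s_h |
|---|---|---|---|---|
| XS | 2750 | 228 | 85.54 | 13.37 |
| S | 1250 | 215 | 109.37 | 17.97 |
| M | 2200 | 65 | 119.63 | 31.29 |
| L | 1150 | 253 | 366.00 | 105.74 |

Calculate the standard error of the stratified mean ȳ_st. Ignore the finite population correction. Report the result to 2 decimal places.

V̂(ȳ_st) = Σ W_h² s_h²/n_h, with W_h = N_h/N and N = 7350:
  stratum XS: (2750/7350)²·13.37²/228 = 0.109754
  stratum S: (1250/7350)²·17.97²/215 = 0.0434413
  stratum M: (2200/7350)²·31.29²/65 = 1.34949
  stratum L: (1150/7350)²·105.74²/253 = 1.08188
V̂(ȳ_st) = 2.58456
SE(ȳ_st) = √2.58456 = 1.60766

SE(ȳ_st) ≈ 1.61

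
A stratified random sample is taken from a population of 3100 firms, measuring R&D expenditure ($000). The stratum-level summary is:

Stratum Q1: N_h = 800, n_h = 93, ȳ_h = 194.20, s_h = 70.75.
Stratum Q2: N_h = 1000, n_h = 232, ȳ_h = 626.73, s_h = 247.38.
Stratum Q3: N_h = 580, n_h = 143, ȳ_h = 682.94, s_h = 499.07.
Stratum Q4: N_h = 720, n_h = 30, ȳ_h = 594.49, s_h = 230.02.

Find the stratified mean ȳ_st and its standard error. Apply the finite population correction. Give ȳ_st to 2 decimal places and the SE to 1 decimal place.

ȳ_st ≈ 518.14, SE ≈ 12.7

ȳ_st = Σ W_h ȳ_h = (800·194.20 + 1000·626.73 + 580·682.94 + 720·594.49)/3100 = 518.13806
V̂(ȳ_st) = Σ W_h² (1 − n_h/N_h) s_h²/n_h, with W_h = N_h/N and N = 3100:
  stratum Q1: (800/3100)²·(1 − 93/800)·70.75²/93 = 3.16779
  stratum Q2: (1000/3100)²·(1 − 232/1000)·247.38²/232 = 21.0804
  stratum Q3: (580/3100)²·(1 − 143/580)·499.07²/143 = 45.9381
  stratum Q4: (720/3100)²·(1 − 30/720)·230.02²/30 = 91.1734
V̂(ȳ_st) = 161.36
SE(ȳ_st) = √161.36 = 12.7027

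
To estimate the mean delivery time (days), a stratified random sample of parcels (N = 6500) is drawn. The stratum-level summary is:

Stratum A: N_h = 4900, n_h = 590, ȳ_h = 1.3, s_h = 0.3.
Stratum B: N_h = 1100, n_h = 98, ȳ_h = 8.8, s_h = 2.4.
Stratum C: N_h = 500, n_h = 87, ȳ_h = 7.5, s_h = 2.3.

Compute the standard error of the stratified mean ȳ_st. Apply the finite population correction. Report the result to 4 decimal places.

V̂(ȳ_st) = Σ W_h² (1 − n_h/N_h) s_h²/n_h, with W_h = N_h/N and N = 6500:
  stratum A: (4900/6500)²·(1 − 590/4900)·0.3²/590 = 7.62495e-05
  stratum B: (1100/6500)²·(1 − 98/1100)·2.4²/98 = 0.00153331
  stratum C: (500/6500)²·(1 − 87/500)·2.3²/87 = 0.000297187
V̂(ȳ_st) = 0.00190675
SE(ȳ_st) = √0.00190675 = 0.0436663

SE(ȳ_st) ≈ 0.0437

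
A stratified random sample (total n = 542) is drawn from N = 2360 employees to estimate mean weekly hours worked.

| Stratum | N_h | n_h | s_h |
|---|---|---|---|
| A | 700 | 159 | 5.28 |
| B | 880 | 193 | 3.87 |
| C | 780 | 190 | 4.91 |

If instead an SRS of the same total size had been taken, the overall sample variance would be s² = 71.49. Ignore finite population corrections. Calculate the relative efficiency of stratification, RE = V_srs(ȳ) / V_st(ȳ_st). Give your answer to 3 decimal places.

RE ≈ 3.291

V̂(ȳ_st) = Σ W_h² s_h²/n_h, with W_h = N_h/N and N = 2360:
  stratum A: (700/2360)²·5.28²/159 = 0.0154256
  stratum B: (880/2360)²·3.87²/193 = 0.0107896
  stratum C: (780/2360)²·4.91²/190 = 0.0138604
V_st = 0.0400756
V_srs = s²/n = 71.49/542 = 0.1319
Relative efficiency = V_srs / V_st = 0.1319/0.0400756 = 3.2913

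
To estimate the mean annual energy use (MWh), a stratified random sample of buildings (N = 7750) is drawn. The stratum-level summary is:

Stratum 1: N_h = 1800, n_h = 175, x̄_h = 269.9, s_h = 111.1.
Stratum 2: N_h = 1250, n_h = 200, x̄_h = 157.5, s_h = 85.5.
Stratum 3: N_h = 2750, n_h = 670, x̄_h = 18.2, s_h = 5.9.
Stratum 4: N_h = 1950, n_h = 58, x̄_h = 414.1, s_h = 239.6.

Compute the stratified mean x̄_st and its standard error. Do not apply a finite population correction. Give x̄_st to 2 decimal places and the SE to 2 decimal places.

x̄_st = Σ W_h x̄_h = (1800·269.9 + 1250·157.5 + 2750·18.2 + 1950·414.1)/7750 = 198.74065
V̂(x̄_st) = Σ W_h² s_h²/n_h, with W_h = N_h/N and N = 7750:
  stratum 1: (1800/7750)²·111.1²/175 = 3.8048
  stratum 2: (1250/7750)²·85.5²/200 = 0.950865
  stratum 3: (2750/7750)²·5.9²/670 = 0.00654171
  stratum 4: (1950/7750)²·239.6²/58 = 62.663
V̂(x̄_st) = 67.4252
SE(x̄_st) = √67.4252 = 8.21129

x̄_st ≈ 198.74, SE ≈ 8.21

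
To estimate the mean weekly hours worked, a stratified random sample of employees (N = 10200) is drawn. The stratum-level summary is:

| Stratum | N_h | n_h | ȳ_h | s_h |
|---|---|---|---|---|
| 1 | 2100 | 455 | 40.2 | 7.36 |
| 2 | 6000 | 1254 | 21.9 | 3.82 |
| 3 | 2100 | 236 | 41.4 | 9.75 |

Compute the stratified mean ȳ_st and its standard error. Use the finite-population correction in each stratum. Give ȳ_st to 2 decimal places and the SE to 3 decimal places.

ȳ_st = Σ W_h ȳ_h = (2100·40.2 + 6000·21.9 + 2100·41.4)/10200 = 29.68235
V̂(ȳ_st) = Σ W_h² (1 − n_h/N_h) s_h²/n_h, with W_h = N_h/N and N = 10200:
  stratum 1: (2100/10200)²·(1 − 455/2100)·7.36²/455 = 0.00395302
  stratum 2: (6000/10200)²·(1 − 1254/6000)·3.82²/1254 = 0.00318499
  stratum 3: (2100/10200)²·(1 − 236/2100)·9.75²/236 = 0.0151552
V̂(ȳ_st) = 0.0222932
SE(ȳ_st) = √0.0222932 = 0.149309

ȳ_st ≈ 29.68, SE ≈ 0.149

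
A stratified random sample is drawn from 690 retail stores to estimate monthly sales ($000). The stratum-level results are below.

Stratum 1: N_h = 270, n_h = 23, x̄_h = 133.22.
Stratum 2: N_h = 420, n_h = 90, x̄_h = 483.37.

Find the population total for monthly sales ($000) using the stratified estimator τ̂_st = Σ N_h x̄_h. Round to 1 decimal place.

τ̂_st = Σ N_h x̄_h = 270·133.22 + 420·483.37 = 238984.8

τ̂_st ≈ 238984.8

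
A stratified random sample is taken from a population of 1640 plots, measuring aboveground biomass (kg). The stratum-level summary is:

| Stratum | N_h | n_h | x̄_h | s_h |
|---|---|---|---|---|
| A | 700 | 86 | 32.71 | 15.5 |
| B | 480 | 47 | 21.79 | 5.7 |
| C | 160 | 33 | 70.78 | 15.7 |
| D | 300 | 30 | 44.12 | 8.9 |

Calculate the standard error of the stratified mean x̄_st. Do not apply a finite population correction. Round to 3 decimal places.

V̂(x̄_st) = Σ W_h² s_h²/n_h, with W_h = N_h/N and N = 1640:
  stratum A: (700/1640)²·15.5²/86 = 0.508948
  stratum B: (480/1640)²·5.7²/47 = 0.059217
  stratum C: (160/1640)²·15.7²/33 = 0.0710948
  stratum D: (300/1640)²·8.9²/30 = 0.0883514
V̂(x̄_st) = 0.727611
SE(x̄_st) = √0.727611 = 0.853001

SE(x̄_st) ≈ 0.853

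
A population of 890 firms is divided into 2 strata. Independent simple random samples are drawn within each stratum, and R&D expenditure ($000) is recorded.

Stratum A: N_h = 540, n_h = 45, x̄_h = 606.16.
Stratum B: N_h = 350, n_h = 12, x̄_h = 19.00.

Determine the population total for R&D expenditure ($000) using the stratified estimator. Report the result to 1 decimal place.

τ̂_st ≈ 333976.4

τ̂_st = Σ N_h x̄_h = 540·606.16 + 350·19.00 = 333976.4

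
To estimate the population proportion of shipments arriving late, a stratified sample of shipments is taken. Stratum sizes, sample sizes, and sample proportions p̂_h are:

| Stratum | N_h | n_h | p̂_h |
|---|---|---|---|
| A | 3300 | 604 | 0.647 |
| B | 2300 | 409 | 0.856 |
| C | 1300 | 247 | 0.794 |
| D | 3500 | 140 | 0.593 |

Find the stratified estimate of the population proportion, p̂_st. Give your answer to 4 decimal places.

p̂_st ≈ 0.6934

N = 10400; stratum weights W_h = N_h/N.
p̂_st = Σ W_h p̂_h = (3300·0.647 + 2300·0.856 + 1300·0.794 + 3500·0.593)/10400 = 0.69342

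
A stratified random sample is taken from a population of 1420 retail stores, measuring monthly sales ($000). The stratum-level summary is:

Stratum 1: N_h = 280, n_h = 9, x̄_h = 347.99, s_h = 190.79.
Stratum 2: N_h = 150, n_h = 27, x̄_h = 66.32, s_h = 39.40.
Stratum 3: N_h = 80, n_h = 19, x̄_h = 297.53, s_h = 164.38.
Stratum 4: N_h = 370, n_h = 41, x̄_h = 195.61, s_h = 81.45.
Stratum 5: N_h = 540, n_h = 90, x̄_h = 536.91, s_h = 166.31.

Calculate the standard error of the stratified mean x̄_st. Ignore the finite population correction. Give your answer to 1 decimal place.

SE(x̄_st) ≈ 14.8

V̂(x̄_st) = Σ W_h² s_h²/n_h, with W_h = N_h/N and N = 1420:
  stratum 1: (280/1420)²·190.79²/9 = 157.256
  stratum 2: (150/1420)²·39.40²/27 = 0.641556
  stratum 3: (80/1420)²·164.38²/19 = 4.51386
  stratum 4: (370/1420)²·81.45²/41 = 10.9856
  stratum 5: (540/1420)²·166.31²/90 = 44.4432
V̂(x̄_st) = 217.841
SE(x̄_st) = √217.841 = 14.7594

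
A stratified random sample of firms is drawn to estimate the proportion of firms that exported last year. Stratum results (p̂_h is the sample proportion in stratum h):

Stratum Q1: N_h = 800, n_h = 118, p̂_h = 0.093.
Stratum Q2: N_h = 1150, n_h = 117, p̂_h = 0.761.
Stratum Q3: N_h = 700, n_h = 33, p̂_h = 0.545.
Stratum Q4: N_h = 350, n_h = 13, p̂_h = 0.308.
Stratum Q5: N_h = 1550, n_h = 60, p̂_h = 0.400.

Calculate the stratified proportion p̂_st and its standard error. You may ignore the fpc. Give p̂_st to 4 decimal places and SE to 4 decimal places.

N = 4550; stratum weights W_h = N_h/N.
p̂_st = Σ W_h p̂_h = (800·0.093 + 1150·0.761 + 700·0.545 + 350·0.308 + 1550·0.400)/4550 = 0.45249
V̂(p̂_st) = Σ W_h² p̂_h(1−p̂_h)/(n_h−1):
  stratum Q1: (800/4550)²·0.093·0.907/117 = 2.22875e-05
  stratum Q2: (1150/4550)²·0.761·0.239/116 = 0.000100161
  stratum Q3: (700/4550)²·0.545·0.455/32 = 0.000183413
  stratum Q4: (350/4550)²·0.308·0.692/12 = 0.000105097
  stratum Q5: (1550/4550)²·0.400·0.600/59 = 0.000472063
V̂(p̂_st) = 0.000883021; SE = √V̂ = 0.0297157

p̂_st ≈ 0.4525, SE ≈ 0.0297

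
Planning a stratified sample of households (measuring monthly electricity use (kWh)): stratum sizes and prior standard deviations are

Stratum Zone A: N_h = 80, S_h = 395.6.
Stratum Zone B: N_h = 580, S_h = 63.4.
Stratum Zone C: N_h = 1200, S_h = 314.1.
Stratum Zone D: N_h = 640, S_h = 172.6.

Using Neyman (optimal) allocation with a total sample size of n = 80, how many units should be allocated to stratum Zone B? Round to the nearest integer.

Neyman allocation: n_h = n · N_h S_h / Σ N_i S_i, with n = 80.
  stratum Zone A: N_h·S_h = 80·395.6 = 31648.00
  stratum Zone B: N_h·S_h = 580·63.4 = 36772.00
  stratum Zone C: N_h·S_h = 1200·314.1 = 376920.00
  stratum Zone D: N_h·S_h = 640·172.6 = 110464.00
Σ N_h S_h = 555804.00
n for stratum Zone B = 80·36772.00/555804.00 = 5.293 → 5

5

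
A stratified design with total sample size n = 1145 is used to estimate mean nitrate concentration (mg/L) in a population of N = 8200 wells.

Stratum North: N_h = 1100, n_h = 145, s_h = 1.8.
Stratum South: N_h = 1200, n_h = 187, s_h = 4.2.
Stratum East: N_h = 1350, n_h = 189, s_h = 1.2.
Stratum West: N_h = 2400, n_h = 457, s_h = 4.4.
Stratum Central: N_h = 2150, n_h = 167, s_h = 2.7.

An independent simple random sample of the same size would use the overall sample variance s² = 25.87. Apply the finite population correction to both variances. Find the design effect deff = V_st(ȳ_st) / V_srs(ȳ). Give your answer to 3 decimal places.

V̂(ȳ_st) = Σ W_h² (1 − n_h/N_h) s_h²/n_h, with W_h = N_h/N and N = 8200:
  stratum North: (1100/8200)²·(1 − 145/1100)·1.8²/145 = 0.000349096
  stratum South: (1200/8200)²·(1 − 187/1200)·4.2²/187 = 0.00170538
  stratum East: (1350/8200)²·(1 − 189/1350)·1.2²/189 = 0.000177598
  stratum West: (2400/8200)²·(1 − 457/2400)·4.4²/457 = 0.00293796
  stratum Central: (2150/8200)²·(1 − 167/2150)·2.7²/167 = 0.00276786
V_st = 0.00793789
V_srs = (1 − 1145/8200)·25.87/1145 = 0.019439
deff = V_st / V_srs = 0.00793789/0.019439 = 0.4083

deff ≈ 0.408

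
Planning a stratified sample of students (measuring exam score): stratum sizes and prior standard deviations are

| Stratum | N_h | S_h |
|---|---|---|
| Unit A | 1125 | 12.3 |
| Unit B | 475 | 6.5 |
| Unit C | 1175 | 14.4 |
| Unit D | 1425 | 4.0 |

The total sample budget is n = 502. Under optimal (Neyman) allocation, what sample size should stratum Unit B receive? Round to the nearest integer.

39

Neyman allocation: n_h = n · N_h S_h / Σ N_i S_i, with n = 502.
  stratum Unit A: N_h·S_h = 1125·12.3 = 13837.50
  stratum Unit B: N_h·S_h = 475·6.5 = 3087.50
  stratum Unit C: N_h·S_h = 1175·14.4 = 16920.00
  stratum Unit D: N_h·S_h = 1425·4.0 = 5700.00
Σ N_h S_h = 39545.00
n for stratum Unit B = 502·3087.50/39545.00 = 39.194 → 39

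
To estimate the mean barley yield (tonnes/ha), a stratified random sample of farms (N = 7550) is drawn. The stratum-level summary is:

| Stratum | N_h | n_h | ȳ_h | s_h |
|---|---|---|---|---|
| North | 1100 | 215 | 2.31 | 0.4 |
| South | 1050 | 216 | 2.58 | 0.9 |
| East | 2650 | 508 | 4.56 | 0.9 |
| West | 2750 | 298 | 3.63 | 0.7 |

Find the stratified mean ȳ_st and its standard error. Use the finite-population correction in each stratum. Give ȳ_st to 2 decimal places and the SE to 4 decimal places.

ȳ_st ≈ 3.62, SE ≈ 0.0206

ȳ_st = Σ W_h ȳ_h = (1100·2.31 + 1050·2.58 + 2650·4.56 + 2750·3.63)/7550 = 3.61808
V̂(ȳ_st) = Σ W_h² (1 − n_h/N_h) s_h²/n_h, with W_h = N_h/N and N = 7550:
  stratum North: (1100/7550)²·(1 − 215/1100)·0.4²/215 = 1.27094e-05
  stratum South: (1050/7550)²·(1 − 216/1050)·0.9²/216 = 5.76093e-05
  stratum East: (2650/7550)²·(1 − 508/2650)·0.9²/508 = 0.000158779
  stratum West: (2750/7550)²·(1 − 298/2750)·0.7²/298 = 0.000194509
V̂(ȳ_st) = 0.000423606
SE(ȳ_st) = √0.000423606 = 0.0205817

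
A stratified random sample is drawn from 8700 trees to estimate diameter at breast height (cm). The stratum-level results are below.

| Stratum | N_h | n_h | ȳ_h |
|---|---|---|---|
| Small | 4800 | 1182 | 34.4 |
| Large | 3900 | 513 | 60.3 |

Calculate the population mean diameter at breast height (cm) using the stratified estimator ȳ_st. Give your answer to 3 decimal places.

ȳ_st ≈ 46.010

N = Σ N_h = 8700. Stratum weights W_h = N_h/N.
ȳ_st = (4800·34.4 + 3900·60.3) / 8700 = 46.01034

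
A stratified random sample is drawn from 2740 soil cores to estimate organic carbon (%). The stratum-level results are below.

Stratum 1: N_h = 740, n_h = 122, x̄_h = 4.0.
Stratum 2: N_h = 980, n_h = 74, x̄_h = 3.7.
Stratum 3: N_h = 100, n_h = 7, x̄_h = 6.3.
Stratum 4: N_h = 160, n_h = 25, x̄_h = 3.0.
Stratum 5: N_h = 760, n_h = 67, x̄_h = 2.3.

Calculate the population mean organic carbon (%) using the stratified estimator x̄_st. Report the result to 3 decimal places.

N = Σ N_h = 2740. Stratum weights W_h = N_h/N.
x̄_st = (740·4.0 + 980·3.7 + 100·6.3 + 160·3.0 + 760·2.3) / 2740 = 3.44672

x̄_st ≈ 3.447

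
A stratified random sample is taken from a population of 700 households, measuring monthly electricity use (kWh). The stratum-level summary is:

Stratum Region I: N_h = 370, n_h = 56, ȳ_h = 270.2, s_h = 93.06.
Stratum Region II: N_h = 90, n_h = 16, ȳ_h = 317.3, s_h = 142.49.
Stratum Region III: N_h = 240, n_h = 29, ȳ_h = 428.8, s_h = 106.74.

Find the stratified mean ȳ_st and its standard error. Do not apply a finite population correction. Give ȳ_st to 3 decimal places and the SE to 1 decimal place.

ȳ_st = Σ W_h ȳ_h = (370·270.2 + 90·317.3 + 240·428.8)/700 = 330.63286
V̂(ȳ_st) = Σ W_h² s_h²/n_h, with W_h = N_h/N and N = 700:
  stratum Region I: (370/700)²·93.06²/56 = 43.2061
  stratum Region II: (90/700)²·142.49²/16 = 20.9767
  stratum Region III: (240/700)²·106.74²/29 = 46.1831
V̂(ȳ_st) = 110.366
SE(ȳ_st) = √110.366 = 10.5055

ȳ_st ≈ 330.633, SE ≈ 10.5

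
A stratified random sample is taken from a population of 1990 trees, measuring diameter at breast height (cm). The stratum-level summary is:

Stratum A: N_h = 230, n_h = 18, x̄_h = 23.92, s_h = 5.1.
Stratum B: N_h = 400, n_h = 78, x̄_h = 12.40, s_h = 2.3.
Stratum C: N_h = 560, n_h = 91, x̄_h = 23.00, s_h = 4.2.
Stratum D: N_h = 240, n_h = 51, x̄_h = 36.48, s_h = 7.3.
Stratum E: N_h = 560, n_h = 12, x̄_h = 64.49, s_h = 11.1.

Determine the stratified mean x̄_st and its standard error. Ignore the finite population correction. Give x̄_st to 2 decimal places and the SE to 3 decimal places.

x̄_st ≈ 34.28, SE ≈ 0.930

x̄_st = Σ W_h x̄_h = (230·23.92 + 400·12.40 + 560·23.00 + 240·36.48 + 560·64.49)/1990 = 34.27698
V̂(x̄_st) = Σ W_h² s_h²/n_h, with W_h = N_h/N and N = 1990:
  stratum A: (230/1990)²·5.1²/18 = 0.0193027
  stratum B: (400/1990)²·2.3²/78 = 0.00274015
  stratum C: (560/1990)²·4.2²/91 = 0.0153507
  stratum D: (240/1990)²·7.3²/51 = 0.0151982
  stratum E: (560/1990)²·11.1²/12 = 0.813082
V̂(x̄_st) = 0.865674
SE(x̄_st) = √0.865674 = 0.930416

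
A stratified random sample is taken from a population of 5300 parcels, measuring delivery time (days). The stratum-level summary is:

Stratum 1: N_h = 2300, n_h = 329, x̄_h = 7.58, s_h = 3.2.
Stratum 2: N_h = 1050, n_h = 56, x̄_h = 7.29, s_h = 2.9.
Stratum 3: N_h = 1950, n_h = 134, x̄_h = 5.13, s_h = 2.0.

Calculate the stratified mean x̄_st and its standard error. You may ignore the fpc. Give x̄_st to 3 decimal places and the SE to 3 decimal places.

x̄_st = Σ W_h x̄_h = (2300·7.58 + 1050·7.29 + 1950·5.13)/5300 = 6.62113
V̂(x̄_st) = Σ W_h² s_h²/n_h, with W_h = N_h/N and N = 5300:
  stratum 1: (2300/5300)²·3.2²/329 = 0.00586149
  stratum 2: (1050/5300)²·2.9²/56 = 0.00589434
  stratum 3: (1950/5300)²·2.0²/134 = 0.00404085
V̂(x̄_st) = 0.0157967
SE(x̄_st) = √0.0157967 = 0.125685

x̄_st ≈ 6.621, SE ≈ 0.126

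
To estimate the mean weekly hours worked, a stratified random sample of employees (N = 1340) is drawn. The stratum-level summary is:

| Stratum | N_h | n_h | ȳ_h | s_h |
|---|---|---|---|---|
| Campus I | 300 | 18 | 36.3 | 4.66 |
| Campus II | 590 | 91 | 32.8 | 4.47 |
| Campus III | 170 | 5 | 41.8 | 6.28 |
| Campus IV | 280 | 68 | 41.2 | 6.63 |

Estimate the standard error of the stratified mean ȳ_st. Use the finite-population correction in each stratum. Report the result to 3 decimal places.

V̂(ȳ_st) = Σ W_h² (1 − n_h/N_h) s_h²/n_h, with W_h = N_h/N and N = 1340:
  stratum Campus I: (300/1340)²·(1 − 18/300)·4.66²/18 = 0.0568408
  stratum Campus II: (590/1340)²·(1 − 91/590)·4.47²/91 = 0.0360012
  stratum Campus III: (170/1340)²·(1 − 5/170)·6.28²/5 = 0.123218
  stratum Campus IV: (280/1340)²·(1 − 68/280)·6.63²/68 = 0.0213699
V̂(ȳ_st) = 0.237429
SE(ȳ_st) = √0.237429 = 0.487267

SE(ȳ_st) ≈ 0.487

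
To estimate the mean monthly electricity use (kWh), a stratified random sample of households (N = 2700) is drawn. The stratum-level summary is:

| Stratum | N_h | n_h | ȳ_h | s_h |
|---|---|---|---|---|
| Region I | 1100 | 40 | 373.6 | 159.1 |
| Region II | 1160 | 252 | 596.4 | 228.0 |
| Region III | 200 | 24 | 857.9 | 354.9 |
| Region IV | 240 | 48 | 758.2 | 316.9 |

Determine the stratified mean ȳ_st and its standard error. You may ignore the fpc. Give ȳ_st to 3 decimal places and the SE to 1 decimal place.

ȳ_st = Σ W_h ȳ_h = (1100·373.6 + 1160·596.4 + 200·857.9 + 240·758.2)/2700 = 539.38222
V̂(ȳ_st) = Σ W_h² s_h²/n_h, with W_h = N_h/N and N = 2700:
  stratum Region I: (1100/2700)²·159.1²/40 = 105.036
  stratum Region II: (1160/2700)²·228.0²/252 = 38.0766
  stratum Region III: (200/2700)²·354.9²/24 = 28.7961
  stratum Region IV: (240/2700)²·316.9²/48 = 16.531
V̂(ȳ_st) = 188.44
SE(ȳ_st) = √188.44 = 13.7273

ȳ_st ≈ 539.382, SE ≈ 13.7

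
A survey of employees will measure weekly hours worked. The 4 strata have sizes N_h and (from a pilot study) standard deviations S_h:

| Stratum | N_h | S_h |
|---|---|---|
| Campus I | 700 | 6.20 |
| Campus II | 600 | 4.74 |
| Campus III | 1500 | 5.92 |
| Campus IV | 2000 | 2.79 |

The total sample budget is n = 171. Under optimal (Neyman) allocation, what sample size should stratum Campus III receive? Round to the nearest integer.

70

Neyman allocation: n_h = n · N_h S_h / Σ N_i S_i, with n = 171.
  stratum Campus I: N_h·S_h = 700·6.20 = 4340.00
  stratum Campus II: N_h·S_h = 600·4.74 = 2844.00
  stratum Campus III: N_h·S_h = 1500·5.92 = 8880.00
  stratum Campus IV: N_h·S_h = 2000·2.79 = 5580.00
Σ N_h S_h = 21644.00
n for stratum Campus III = 171·8880.00/21644.00 = 70.157 → 70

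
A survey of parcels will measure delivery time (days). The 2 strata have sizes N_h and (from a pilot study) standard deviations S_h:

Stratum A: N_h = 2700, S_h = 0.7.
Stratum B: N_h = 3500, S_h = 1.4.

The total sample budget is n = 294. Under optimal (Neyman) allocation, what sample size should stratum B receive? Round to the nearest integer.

212

Neyman allocation: n_h = n · N_h S_h / Σ N_i S_i, with n = 294.
  stratum A: N_h·S_h = 2700·0.7 = 1890.00
  stratum B: N_h·S_h = 3500·1.4 = 4900.00
Σ N_h S_h = 6790.00
n for stratum B = 294·4900.00/6790.00 = 212.165 → 212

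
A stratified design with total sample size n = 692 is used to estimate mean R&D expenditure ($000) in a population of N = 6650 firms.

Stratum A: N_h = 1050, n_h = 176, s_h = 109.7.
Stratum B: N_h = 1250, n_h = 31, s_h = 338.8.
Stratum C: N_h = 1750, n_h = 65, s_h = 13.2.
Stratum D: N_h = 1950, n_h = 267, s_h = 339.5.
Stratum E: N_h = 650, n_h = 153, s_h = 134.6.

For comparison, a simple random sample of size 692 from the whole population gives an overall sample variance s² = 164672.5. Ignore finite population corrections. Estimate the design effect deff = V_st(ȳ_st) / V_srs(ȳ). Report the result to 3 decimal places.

V̂(ȳ_st) = Σ W_h² s_h²/n_h, with W_h = N_h/N and N = 6650:
  stratum A: (1050/6650)²·109.7²/176 = 1.70465
  stratum B: (1250/6650)²·338.8²/31 = 130.828
  stratum C: (1750/6650)²·13.2²/65 = 0.185638
  stratum D: (1950/6650)²·339.5²/267 = 37.1188
  stratum E: (650/6650)²·134.6²/153 = 1.13131
V_st = 170.969
V_srs = s²/n = 164672.5/692 = 237.966
deff = V_st / V_srs = 170.969/237.966 = 0.7185

deff ≈ 0.718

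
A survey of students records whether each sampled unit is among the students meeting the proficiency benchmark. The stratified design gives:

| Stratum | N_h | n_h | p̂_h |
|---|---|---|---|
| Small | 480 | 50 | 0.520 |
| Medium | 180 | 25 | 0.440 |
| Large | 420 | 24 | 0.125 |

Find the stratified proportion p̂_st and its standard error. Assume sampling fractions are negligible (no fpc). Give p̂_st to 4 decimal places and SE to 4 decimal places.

p̂_st ≈ 0.3531, SE ≈ 0.0448

N = 1080; stratum weights W_h = N_h/N.
p̂_st = Σ W_h p̂_h = (480·0.520 + 180·0.440 + 420·0.125)/1080 = 0.35306
V̂(p̂_st) = Σ W_h² p̂_h(1−p̂_h)/(n_h−1):
  stratum Small: (480/1080)²·0.520·0.480/49 = 0.0010062
  stratum Medium: (180/1080)²·0.440·0.560/24 = 0.000285185
  stratum Large: (420/1080)²·0.125·0.875/23 = 0.000719186
V̂(p̂_st) = 0.00201057; SE = √V̂ = 0.0448394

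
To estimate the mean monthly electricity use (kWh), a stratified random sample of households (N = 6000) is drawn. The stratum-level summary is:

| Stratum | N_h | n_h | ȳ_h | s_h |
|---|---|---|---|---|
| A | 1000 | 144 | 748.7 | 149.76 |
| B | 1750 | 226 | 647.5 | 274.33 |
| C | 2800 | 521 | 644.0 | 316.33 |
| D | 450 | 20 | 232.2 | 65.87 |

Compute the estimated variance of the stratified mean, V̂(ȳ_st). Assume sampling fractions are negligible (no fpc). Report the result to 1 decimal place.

V̂(ȳ_st) = Σ W_h² s_h²/n_h, with W_h = N_h/N and N = 6000:
  stratum A: (1000/6000)²·149.76²/144 = 4.3264
  stratum B: (1750/6000)²·274.33²/226 = 28.3277
  stratum C: (2800/6000)²·316.33²/521 = 41.827
  stratum D: (450/6000)²·65.87²/20 = 1.2203
V̂(ȳ_st) = 75.7014

V̂(ȳ_st) ≈ 75.7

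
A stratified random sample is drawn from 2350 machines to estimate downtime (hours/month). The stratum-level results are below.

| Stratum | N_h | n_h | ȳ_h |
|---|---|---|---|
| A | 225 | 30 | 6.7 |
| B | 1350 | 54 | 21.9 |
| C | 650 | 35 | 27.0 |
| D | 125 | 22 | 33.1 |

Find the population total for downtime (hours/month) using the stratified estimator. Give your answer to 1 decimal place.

τ̂_st ≈ 52760.0

τ̂_st = Σ N_h ȳ_h = 225·6.7 + 1350·21.9 + 650·27.0 + 125·33.1 = 52760.0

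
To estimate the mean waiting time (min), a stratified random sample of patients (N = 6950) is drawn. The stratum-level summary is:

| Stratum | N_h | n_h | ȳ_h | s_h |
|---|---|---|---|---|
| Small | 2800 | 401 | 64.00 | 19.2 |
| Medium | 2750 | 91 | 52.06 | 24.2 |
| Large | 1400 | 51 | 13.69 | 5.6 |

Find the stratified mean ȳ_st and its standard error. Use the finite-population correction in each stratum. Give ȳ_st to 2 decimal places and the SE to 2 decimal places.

ȳ_st ≈ 49.14, SE ≈ 1.06

ȳ_st = Σ W_h ȳ_h = (2800·64.00 + 2750·52.06 + 1400·13.69)/6950 = 49.14115
V̂(ȳ_st) = Σ W_h² (1 − n_h/N_h) s_h²/n_h, with W_h = N_h/N and N = 6950:
  stratum Small: (2800/6950)²·(1 − 401/2800)·19.2²/401 = 0.127843
  stratum Medium: (2750/6950)²·(1 − 91/2750)·24.2²/91 = 0.974251
  stratum Large: (1400/6950)²·(1 − 51/1400)·5.6²/51 = 0.0240423
V̂(ȳ_st) = 1.12614
SE(ȳ_st) = √1.12614 = 1.0612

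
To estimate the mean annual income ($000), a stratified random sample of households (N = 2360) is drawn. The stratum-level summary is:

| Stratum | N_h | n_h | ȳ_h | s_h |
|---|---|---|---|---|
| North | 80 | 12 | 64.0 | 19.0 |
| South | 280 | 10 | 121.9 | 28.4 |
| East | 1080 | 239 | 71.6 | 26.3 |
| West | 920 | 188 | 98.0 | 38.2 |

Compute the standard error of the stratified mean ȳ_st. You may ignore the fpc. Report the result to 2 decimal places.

SE(ȳ_st) ≈ 1.72

V̂(ȳ_st) = Σ W_h² s_h²/n_h, with W_h = N_h/N and N = 2360:
  stratum North: (80/2360)²·19.0²/12 = 0.0345686
  stratum South: (280/2360)²·28.4²/10 = 1.13535
  stratum East: (1080/2360)²·26.3²/239 = 0.60609
  stratum West: (920/2360)²·38.2²/188 = 1.17956
V̂(ȳ_st) = 2.95557
SE(ȳ_st) = √2.95557 = 1.71918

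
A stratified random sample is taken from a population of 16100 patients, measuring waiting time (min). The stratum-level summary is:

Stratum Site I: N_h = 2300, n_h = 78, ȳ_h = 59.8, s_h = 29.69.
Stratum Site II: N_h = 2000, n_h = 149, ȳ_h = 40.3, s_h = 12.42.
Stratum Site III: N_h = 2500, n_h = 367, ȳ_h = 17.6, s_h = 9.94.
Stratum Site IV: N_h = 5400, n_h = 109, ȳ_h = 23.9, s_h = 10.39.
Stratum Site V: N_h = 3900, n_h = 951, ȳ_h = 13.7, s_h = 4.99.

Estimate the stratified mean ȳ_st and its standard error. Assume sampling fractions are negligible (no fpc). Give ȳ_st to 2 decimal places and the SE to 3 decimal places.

ȳ_st ≈ 27.62, SE ≈ 0.605

ȳ_st = Σ W_h ȳ_h = (2300·59.8 + 2000·40.3 + 2500·17.6 + 5400·23.9 + 3900·13.7)/16100 = 27.61677
V̂(ȳ_st) = Σ W_h² s_h²/n_h, with W_h = N_h/N and N = 16100:
  stratum Site I: (2300/16100)²·29.69²/78 = 0.230637
  stratum Site II: (2000/16100)²·12.42²/149 = 0.0159759
  stratum Site III: (2500/16100)²·9.94²/367 = 0.00649135
  stratum Site IV: (5400/16100)²·10.39²/109 = 0.111414
  stratum Site V: (3900/16100)²·4.99²/951 = 0.00153638
V̂(ȳ_st) = 0.366055
SE(ȳ_st) = √0.366055 = 0.605025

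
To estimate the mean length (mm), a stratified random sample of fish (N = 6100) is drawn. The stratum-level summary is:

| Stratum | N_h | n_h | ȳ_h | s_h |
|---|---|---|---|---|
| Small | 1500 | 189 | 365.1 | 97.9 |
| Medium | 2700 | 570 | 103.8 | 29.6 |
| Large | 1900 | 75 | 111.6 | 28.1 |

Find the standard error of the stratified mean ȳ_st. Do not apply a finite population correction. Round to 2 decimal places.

V̂(ȳ_st) = Σ W_h² s_h²/n_h, with W_h = N_h/N and N = 6100:
  stratum Small: (1500/6100)²·97.9²/189 = 3.06638
  stratum Medium: (2700/6100)²·29.6²/570 = 0.301146
  stratum Large: (1900/6100)²·28.1²/75 = 1.02141
V̂(ȳ_st) = 4.38894
SE(ȳ_st) = √4.38894 = 2.09498

SE(ȳ_st) ≈ 2.09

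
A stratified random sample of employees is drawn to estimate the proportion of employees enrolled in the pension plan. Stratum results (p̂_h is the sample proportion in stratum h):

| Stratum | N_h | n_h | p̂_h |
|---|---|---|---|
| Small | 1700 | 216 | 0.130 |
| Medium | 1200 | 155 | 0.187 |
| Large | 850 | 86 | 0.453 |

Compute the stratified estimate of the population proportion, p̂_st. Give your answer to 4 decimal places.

p̂_st ≈ 0.2215

N = 3750; stratum weights W_h = N_h/N.
p̂_st = Σ W_h p̂_h = (1700·0.130 + 1200·0.187 + 850·0.453)/3750 = 0.22145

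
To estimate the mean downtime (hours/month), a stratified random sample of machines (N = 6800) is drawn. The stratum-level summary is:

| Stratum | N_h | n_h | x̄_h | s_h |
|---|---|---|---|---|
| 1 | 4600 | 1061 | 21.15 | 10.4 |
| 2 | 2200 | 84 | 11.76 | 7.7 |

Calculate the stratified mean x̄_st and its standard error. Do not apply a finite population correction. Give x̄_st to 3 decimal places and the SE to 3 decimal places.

x̄_st ≈ 18.112, SE ≈ 0.347

x̄_st = Σ W_h x̄_h = (4600·21.15 + 2200·11.76)/6800 = 18.11206
V̂(x̄_st) = Σ W_h² s_h²/n_h, with W_h = N_h/N and N = 6800:
  stratum 1: (4600/6800)²·10.4²/1061 = 0.0466497
  stratum 2: (2200/6800)²·7.7²/84 = 0.0738805
V̂(x̄_st) = 0.12053
SE(x̄_st) = √0.12053 = 0.347175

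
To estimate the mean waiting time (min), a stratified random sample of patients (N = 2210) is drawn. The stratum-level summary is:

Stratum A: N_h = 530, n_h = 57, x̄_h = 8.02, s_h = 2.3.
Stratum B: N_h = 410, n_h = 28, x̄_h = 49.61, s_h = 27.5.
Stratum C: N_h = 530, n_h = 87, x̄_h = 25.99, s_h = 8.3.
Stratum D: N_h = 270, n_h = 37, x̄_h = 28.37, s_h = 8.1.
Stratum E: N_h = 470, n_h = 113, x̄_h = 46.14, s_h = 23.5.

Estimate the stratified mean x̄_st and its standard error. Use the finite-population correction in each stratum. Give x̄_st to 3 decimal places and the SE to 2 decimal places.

x̄_st = Σ W_h x̄_h = (530·8.02 + 410·49.61 + 530·25.99 + 270·28.37 + 470·46.14)/2210 = 30.63851
V̂(x̄_st) = Σ W_h² (1 − n_h/N_h) s_h²/n_h, with W_h = N_h/N and N = 2210:
  stratum A: (530/2210)²·(1 − 57/530)·2.3²/57 = 0.00476358
  stratum B: (410/2210)²·(1 − 28/410)·27.5²/28 = 0.866104
  stratum C: (530/2210)²·(1 − 87/530)·8.3²/87 = 0.0380655
  stratum D: (270/2210)²·(1 − 37/270)·8.1²/37 = 0.0228404
  stratum E: (470/2210)²·(1 − 113/470)·23.5²/113 = 0.167895
V̂(x̄_st) = 1.09967
SE(x̄_st) = √1.09967 = 1.04865

x̄_st ≈ 30.639, SE ≈ 1.05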